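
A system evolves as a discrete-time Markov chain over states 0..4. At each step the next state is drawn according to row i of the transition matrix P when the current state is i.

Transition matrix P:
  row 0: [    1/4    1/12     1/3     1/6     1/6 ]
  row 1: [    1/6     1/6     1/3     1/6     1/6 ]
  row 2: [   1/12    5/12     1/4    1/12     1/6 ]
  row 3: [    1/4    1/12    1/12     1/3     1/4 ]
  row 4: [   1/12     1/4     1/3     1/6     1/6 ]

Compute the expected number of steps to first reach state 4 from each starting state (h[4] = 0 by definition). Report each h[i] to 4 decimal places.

First-step conditioning: h[4] = 0; for i ≠ 4, h[i] = 1 + Σ_k P[i][k]·h[k].
  h[0] = 1 + 1/4·h[0] + 1/12·h[1] + 1/3·h[2] + 1/6·h[3]
  h[1] = 1 + 1/6·h[0] + 1/6·h[1] + 1/3·h[2] + 1/6·h[3]
  h[2] = 1 + 1/12·h[0] + 5/12·h[1] + 1/4·h[2] + 1/12·h[3]
  h[3] = 1 + 1/4·h[0] + 1/12·h[1] + 1/12·h[2] + 1/3·h[3]
Solving the 4×4 linear system over states ≠ 4 gives exactly h = [127/23, 127/23, 128/23, 114/23, 0] (h[4] = 0 is the target).

h = [5.5217, 5.5217, 5.5652, 4.9565, 0.0000]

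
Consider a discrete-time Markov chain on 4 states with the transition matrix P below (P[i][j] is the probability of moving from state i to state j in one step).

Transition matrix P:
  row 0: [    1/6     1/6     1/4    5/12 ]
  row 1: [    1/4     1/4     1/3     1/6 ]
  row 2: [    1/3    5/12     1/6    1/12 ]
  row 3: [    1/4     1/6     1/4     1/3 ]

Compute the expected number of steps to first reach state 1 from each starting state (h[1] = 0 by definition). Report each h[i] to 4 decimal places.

h = [4.4571, 0.0000, 3.4286, 4.4571]

First-step conditioning: h[1] = 0; for i ≠ 1, h[i] = 1 + Σ_k P[i][k]·h[k].
  h[0] = 1 + 1/6·h[0] + 1/4·h[2] + 5/12·h[3]
  h[2] = 1 + 1/3·h[0] + 1/6·h[2] + 1/12·h[3]
  h[3] = 1 + 1/4·h[0] + 1/4·h[2] + 1/3·h[3]
Solving the 3×3 linear system over states ≠ 1 gives exactly h = [156/35, 0, 24/7, 156/35] (h[1] = 0 is the target).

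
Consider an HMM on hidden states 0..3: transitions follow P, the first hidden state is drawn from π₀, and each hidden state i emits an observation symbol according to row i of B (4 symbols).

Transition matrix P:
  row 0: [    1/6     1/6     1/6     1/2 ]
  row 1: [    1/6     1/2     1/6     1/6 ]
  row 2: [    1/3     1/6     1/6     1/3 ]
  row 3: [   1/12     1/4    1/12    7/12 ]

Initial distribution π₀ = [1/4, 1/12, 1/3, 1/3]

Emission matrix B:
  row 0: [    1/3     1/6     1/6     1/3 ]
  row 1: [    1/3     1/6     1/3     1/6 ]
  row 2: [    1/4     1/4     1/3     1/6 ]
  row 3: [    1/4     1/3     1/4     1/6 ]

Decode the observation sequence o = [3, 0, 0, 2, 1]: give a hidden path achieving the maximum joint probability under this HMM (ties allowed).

t=0: δ = [8.333e-02, 1.389e-02, 5.556e-02, 5.556e-02]  (obs o_0=3)
t=1: δ = [6.173e-03, 4.630e-03, 3.472e-03, 1.042e-02]  ψ = [2, 0, 0, 0]  (obs o_1=0)
t=2: δ = [3.858e-04, 8.681e-04, 2.572e-04, 1.519e-03]  ψ = [2, 3, 0, 3]  (obs o_2=0)
t=3: δ = [2.411e-05, 1.447e-04, 4.823e-05, 2.215e-04]  ψ = [1, 1, 1, 3]  (obs o_3=2)
t=4: δ = [4.019e-06, 1.206e-05, 6.028e-06, 4.308e-05]  ψ = [1, 1, 1, 3]  (obs o_4=1)
backtrack: best end state = 3; path = [0, 3, 3, 3, 3]

path = [0, 3, 3, 3, 3]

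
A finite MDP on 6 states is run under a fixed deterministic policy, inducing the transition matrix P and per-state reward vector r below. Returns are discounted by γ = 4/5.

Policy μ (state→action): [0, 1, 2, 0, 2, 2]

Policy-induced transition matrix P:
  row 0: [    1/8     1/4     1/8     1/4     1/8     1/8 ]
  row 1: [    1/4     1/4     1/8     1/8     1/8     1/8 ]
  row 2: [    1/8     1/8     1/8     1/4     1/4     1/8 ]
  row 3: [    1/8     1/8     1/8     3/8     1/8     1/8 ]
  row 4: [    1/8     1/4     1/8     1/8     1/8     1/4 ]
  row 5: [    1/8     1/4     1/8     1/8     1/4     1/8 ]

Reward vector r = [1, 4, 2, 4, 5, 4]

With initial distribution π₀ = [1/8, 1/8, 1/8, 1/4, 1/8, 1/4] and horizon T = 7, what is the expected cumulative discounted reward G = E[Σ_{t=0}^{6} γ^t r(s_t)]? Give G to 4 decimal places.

t=0: π = [0.1250, 0.1250, 0.1250, 0.2500, 0.1250, 0.2500], E[r] = 3.5000, γ^t·E[r] = 3.500000, running G = 3.500000
t=1: π = [0.1406, 0.2031, 0.1250, 0.2188, 0.1719, 0.1406], E[r] = 3.5000, γ^t·E[r] = 2.800000, running G = 6.300000
t=2: π = [0.1504, 0.2070, 0.1250, 0.2129, 0.1582, 0.1465], E[r] = 3.4570, γ^t·E[r] = 2.212500, running G = 8.512500
t=3: π = [0.1509, 0.2078, 0.1250, 0.2126, 0.1589, 0.1448], E[r] = 3.4563, γ^t·E[r] = 1.769625, running G = 10.282125
t=4: π = [0.1510, 0.2078, 0.1250, 0.2126, 0.1587, 0.1449], E[r] = 3.4558, γ^t·E[r] = 1.415500, running G = 11.697625
t=5: π = [0.1510, 0.2078, 0.1250, 0.2127, 0.1587, 0.1448], E[r] = 3.4558, γ^t·E[r] = 1.132400, running G = 12.830025
t=6: π = [0.1510, 0.2078, 0.1250, 0.2127, 0.1587, 0.1448], E[r] = 3.4558, γ^t·E[r] = 0.905919, running G = 13.735944

G = 13.7359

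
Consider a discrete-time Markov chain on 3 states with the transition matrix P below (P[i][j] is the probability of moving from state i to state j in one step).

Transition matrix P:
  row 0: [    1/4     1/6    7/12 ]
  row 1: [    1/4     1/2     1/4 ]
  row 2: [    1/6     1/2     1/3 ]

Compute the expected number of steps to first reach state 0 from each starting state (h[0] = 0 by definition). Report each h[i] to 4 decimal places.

First-step conditioning: h[0] = 0; for i ≠ 0, h[i] = 1 + Σ_k P[i][k]·h[k].
  h[1] = 1 + 1/2·h[1] + 1/4·h[2]
  h[2] = 1 + 1/2·h[1] + 1/3·h[2]
Solving the 2×2 linear system over states ≠ 0 gives exactly h = [0, 22/5, 24/5] (h[0] = 0 is the target).

h = [0.0000, 4.4000, 4.8000]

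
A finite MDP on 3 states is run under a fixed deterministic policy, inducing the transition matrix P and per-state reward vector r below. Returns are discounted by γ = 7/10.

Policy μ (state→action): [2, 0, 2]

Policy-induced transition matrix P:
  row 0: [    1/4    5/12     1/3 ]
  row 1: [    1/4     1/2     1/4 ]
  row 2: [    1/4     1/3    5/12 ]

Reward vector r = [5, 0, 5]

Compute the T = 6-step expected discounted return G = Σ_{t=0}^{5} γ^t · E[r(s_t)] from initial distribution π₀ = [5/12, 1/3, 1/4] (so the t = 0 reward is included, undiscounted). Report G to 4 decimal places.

G = 8.9197

t=0: π = [0.4167, 0.3333, 0.2500], E[r] = 3.3333, γ^t·E[r] = 3.333333, running G = 3.333333
t=1: π = [0.2500, 0.4236, 0.3264], E[r] = 2.8819, γ^t·E[r] = 2.017361, running G = 5.350694
t=2: π = [0.2500, 0.4248, 0.3252], E[r] = 2.8762, γ^t·E[r] = 1.409317, running G = 6.760012
t=3: π = [0.2500, 0.4250, 0.3250], E[r] = 2.8752, γ^t·E[r] = 0.986191, running G = 7.746203
t=4: π = [0.2500, 0.4250, 0.3250], E[r] = 2.8750, γ^t·E[r] = 0.690295, running G = 8.436498
t=5: π = [0.2500, 0.4250, 0.3250], E[r] = 2.8750, γ^t·E[r] = 0.483202, running G = 8.919700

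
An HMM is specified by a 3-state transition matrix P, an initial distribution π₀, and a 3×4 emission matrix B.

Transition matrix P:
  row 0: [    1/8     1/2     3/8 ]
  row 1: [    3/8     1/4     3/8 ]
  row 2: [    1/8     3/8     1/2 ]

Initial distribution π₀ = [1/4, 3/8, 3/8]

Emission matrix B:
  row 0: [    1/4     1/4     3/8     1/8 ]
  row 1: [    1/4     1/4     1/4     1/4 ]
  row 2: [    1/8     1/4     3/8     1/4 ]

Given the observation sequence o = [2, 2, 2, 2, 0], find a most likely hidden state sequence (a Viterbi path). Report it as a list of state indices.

t=0: δ = [9.375e-02, 9.375e-02, 1.406e-01]  (obs o_0=2)
t=1: δ = [1.318e-02, 1.318e-02, 2.637e-02]  ψ = [1, 2, 2]  (obs o_1=2)
t=2: δ = [1.854e-03, 2.472e-03, 4.944e-03]  ψ = [1, 2, 2]  (obs o_2=2)
t=3: δ = [3.476e-04, 4.635e-04, 9.270e-04]  ψ = [1, 2, 2]  (obs o_3=2)
t=4: δ = [4.345e-05, 8.690e-05, 5.794e-05]  ψ = [1, 2, 2]  (obs o_4=0)
backtrack: best end state = 1; path = [2, 2, 2, 2, 1]

path = [2, 2, 2, 2, 1]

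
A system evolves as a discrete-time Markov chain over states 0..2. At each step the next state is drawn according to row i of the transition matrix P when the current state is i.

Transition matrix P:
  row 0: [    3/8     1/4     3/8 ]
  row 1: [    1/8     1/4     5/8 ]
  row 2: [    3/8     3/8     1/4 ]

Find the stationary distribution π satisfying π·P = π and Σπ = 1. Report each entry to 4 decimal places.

π = [0.3000, 0.3000, 0.4000]

Balance equations π_j = Σ_i π_i·P[i][j]:
  π_0 = 3/8·π_0 + 1/8·π_1 + 3/8·π_2
  π_1 = 1/4·π_0 + 1/4·π_1 + 3/8·π_2
  normalize: π_0 + π_1 + π_2 = 1
Solving the linear system gives exactly π = [3/10, 3/10, 2/5].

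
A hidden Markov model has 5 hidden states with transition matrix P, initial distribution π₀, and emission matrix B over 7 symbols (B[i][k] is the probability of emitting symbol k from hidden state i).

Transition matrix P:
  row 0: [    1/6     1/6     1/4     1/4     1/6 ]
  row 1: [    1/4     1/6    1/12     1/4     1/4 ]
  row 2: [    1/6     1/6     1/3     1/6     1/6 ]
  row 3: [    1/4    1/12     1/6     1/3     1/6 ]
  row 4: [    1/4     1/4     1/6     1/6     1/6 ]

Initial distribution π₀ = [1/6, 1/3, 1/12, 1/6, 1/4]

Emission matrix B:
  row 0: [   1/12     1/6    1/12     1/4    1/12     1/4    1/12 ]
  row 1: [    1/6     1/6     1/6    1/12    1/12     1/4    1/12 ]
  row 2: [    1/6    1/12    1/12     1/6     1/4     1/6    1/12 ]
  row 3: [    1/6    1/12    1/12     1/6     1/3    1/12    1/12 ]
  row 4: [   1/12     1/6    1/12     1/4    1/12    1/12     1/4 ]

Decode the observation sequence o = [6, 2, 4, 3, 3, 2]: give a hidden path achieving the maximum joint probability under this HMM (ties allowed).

t=0: δ = [1.389e-02, 2.778e-02, 6.944e-03, 1.389e-02, 6.250e-02]  (obs o_0=6)
t=1: δ = [1.302e-03, 2.604e-03, 8.681e-04, 8.681e-04, 8.681e-04]  ψ = [4, 4, 4, 4, 4]  (obs o_1=2)
t=2: δ = [5.425e-05, 3.617e-05, 8.138e-05, 2.170e-04, 5.425e-05]  ψ = [1, 1, 0, 1, 1]  (obs o_2=4)
t=3: δ = [1.356e-05, 1.507e-06, 6.028e-06, 1.206e-05, 9.042e-06]  ψ = [3, 3, 3, 3, 3]  (obs o_3=3)
t=4: δ = [7.535e-07, 1.884e-07, 5.651e-07, 6.698e-07, 5.651e-07]  ψ = [3, 0, 0, 3, 0]  (obs o_4=3)
t=5: δ = [1.395e-08, 2.355e-08, 1.570e-08, 1.861e-08, 1.047e-08]  ψ = [3, 4, 0, 3, 0]  (obs o_5=2)
backtrack: best end state = 1; path = [4, 1, 3, 0, 4, 1]

path = [4, 1, 3, 0, 4, 1]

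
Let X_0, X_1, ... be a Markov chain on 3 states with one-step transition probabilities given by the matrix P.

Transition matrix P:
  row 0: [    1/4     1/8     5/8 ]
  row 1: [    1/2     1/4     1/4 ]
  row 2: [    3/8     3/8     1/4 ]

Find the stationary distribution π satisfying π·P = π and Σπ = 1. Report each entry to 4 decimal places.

π = [0.3614, 0.2530, 0.3855]

Balance equations π_j = Σ_i π_i·P[i][j]:
  π_0 = 1/4·π_0 + 1/2·π_1 + 3/8·π_2
  π_1 = 1/8·π_0 + 1/4·π_1 + 3/8·π_2
  normalize: π_0 + π_1 + π_2 = 1
Solving the linear system gives exactly π = [30/83, 21/83, 32/83].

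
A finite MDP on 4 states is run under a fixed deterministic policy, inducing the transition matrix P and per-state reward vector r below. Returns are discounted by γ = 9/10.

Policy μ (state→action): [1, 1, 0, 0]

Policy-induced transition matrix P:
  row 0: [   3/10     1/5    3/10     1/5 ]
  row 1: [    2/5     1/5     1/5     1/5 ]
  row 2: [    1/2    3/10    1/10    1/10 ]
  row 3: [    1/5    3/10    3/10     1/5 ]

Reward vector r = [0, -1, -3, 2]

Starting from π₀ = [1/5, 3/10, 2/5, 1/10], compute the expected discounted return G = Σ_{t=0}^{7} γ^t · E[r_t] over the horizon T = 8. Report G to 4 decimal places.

t=0: π = [0.2000, 0.3000, 0.4000, 0.1000], E[r] = -1.3000, γ^t·E[r] = -1.300000, running G = -1.300000
t=1: π = [0.4000, 0.2500, 0.1900, 0.1600], E[r] = -0.5000, γ^t·E[r] = -0.450000, running G = -1.750000
t=2: π = [0.3470, 0.2350, 0.2370, 0.1810], E[r] = -0.5840, γ^t·E[r] = -0.473040, running G = -2.223040
t=3: π = [0.3528, 0.2418, 0.2291, 0.1763], E[r] = -0.5765, γ^t·E[r] = -0.420269, running G = -2.643309
t=4: π = [0.3524, 0.2405, 0.2300, 0.1771], E[r] = -0.5764, γ^t·E[r] = -0.378150, running G = -3.021458
t=5: π = [0.3523, 0.2407, 0.2299, 0.1770], E[r] = -0.5765, γ^t·E[r] = -0.340445, running G = -3.361904
t=6: π = [0.3524, 0.2407, 0.2299, 0.1770], E[r] = -0.5765, γ^t·E[r] = -0.306378, running G = -3.668281
t=7: π = [0.3524, 0.2407, 0.2299, 0.1770], E[r] = -0.5765, γ^t·E[r] = -0.275743, running G = -3.944024

G = -3.9440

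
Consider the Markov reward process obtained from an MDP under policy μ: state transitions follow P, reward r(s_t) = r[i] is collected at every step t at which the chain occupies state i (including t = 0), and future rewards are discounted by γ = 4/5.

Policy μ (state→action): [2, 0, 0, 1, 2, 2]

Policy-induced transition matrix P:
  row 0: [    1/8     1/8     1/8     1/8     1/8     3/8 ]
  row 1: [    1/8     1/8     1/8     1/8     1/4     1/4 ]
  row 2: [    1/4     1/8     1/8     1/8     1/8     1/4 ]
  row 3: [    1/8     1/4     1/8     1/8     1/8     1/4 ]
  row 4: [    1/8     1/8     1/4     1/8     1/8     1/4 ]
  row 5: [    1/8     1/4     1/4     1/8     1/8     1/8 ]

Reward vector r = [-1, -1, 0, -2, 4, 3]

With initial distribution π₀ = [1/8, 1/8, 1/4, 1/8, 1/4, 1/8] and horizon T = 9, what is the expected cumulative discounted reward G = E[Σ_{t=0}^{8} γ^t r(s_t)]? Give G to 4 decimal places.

G = 3.3250

t=0: π = [0.1250, 0.1250, 0.2500, 0.1250, 0.2500, 0.1250], E[r] = 0.8750, γ^t·E[r] = 0.875000, running G = 0.875000
t=1: π = [0.1563, 0.1563, 0.1719, 0.1250, 0.1406, 0.2500], E[r] = 0.7500, γ^t·E[r] = 0.600000, running G = 1.475000
t=2: π = [0.1465, 0.1719, 0.1738, 0.1250, 0.1445, 0.2383], E[r] = 0.7246, γ^t·E[r] = 0.463750, running G = 1.938750
t=3: π = [0.1467, 0.1704, 0.1729, 0.1250, 0.1465, 0.2385], E[r] = 0.7344, γ^t·E[r] = 0.376000, running G = 2.314750
t=4: π = [0.1466, 0.1704, 0.1731, 0.1250, 0.1463, 0.2385], E[r] = 0.7337, γ^t·E[r] = 0.300538, running G = 2.615288
t=5: π = [0.1466, 0.1704, 0.1731, 0.1250, 0.1463, 0.2385], E[r] = 0.7337, γ^t·E[r] = 0.240409, running G = 2.855696
t=6: π = [0.1466, 0.1704, 0.1731, 0.1250, 0.1463, 0.2385], E[r] = 0.7337, γ^t·E[r] = 0.192333, running G = 3.048029
t=7: π = [0.1466, 0.1704, 0.1731, 0.1250, 0.1463, 0.2385], E[r] = 0.7337, γ^t·E[r] = 0.153865, running G = 3.201895
t=8: π = [0.1466, 0.1704, 0.1731, 0.1250, 0.1463, 0.2385], E[r] = 0.7337, γ^t·E[r] = 0.123093, running G = 3.324987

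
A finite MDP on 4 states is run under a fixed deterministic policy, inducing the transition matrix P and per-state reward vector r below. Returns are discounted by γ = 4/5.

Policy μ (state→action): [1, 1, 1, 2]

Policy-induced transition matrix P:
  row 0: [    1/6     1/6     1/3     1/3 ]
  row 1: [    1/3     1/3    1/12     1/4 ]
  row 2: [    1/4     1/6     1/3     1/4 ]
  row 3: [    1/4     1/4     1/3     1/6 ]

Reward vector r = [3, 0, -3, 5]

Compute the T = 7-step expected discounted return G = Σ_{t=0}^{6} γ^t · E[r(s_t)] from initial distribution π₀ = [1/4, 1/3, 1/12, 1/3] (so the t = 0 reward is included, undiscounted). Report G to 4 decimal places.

G = 5.6768

t=0: π = [0.2500, 0.3333, 0.0833, 0.3333], E[r] = 2.1667, γ^t·E[r] = 2.166667, running G = 2.166667
t=1: π = [0.2569, 0.2500, 0.2500, 0.2431], E[r] = 1.2361, γ^t·E[r] = 0.988889, running G = 3.155556
t=2: π = [0.2494, 0.2286, 0.2708, 0.2512], E[r] = 1.1916, γ^t·E[r] = 0.762593, running G = 3.918148
t=3: π = [0.2483, 0.2257, 0.2762, 0.2499], E[r] = 1.1655, γ^t·E[r] = 0.596741, running G = 4.514889
t=4: π = [0.2481, 0.2251, 0.2769, 0.2499], E[r] = 1.1630, γ^t·E[r] = 0.476351, running G = 4.991240
t=5: π = [0.2481, 0.2250, 0.2771, 0.2499], E[r] = 1.1623, γ^t·E[r] = 0.380877, running G = 5.372117
t=6: π = [0.2481, 0.2250, 0.2771, 0.2499], E[r] = 1.1622, γ^t·E[r] = 0.304676, running G = 5.676793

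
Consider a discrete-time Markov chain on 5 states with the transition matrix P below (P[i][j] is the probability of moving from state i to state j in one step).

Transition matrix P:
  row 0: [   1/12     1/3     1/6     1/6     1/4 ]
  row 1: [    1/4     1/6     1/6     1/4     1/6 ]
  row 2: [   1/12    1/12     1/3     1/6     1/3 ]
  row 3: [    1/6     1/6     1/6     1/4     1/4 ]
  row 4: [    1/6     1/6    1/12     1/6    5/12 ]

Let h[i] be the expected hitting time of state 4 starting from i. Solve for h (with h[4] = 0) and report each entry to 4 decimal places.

h = [4.0189, 4.3023, 3.5320, 3.9674, 0.0000]

First-step conditioning: h[4] = 0; for i ≠ 4, h[i] = 1 + Σ_k P[i][k]·h[k].
  h[0] = 1 + 1/12·h[0] + 1/3·h[1] + 1/6·h[2] + 1/6·h[3]
  h[1] = 1 + 1/4·h[0] + 1/6·h[1] + 1/6·h[2] + 1/4·h[3]
  h[2] = 1 + 1/12·h[0] + 1/12·h[1] + 1/3·h[2] + 1/6·h[3]
  h[3] = 1 + 1/6·h[0] + 1/6·h[1] + 1/6·h[2] + 1/4·h[3]
Solving the 4×4 linear system over states ≠ 4 gives exactly h = [9360/2329, 10020/2329, 8226/2329, 9240/2329, 0] (h[4] = 0 is the target).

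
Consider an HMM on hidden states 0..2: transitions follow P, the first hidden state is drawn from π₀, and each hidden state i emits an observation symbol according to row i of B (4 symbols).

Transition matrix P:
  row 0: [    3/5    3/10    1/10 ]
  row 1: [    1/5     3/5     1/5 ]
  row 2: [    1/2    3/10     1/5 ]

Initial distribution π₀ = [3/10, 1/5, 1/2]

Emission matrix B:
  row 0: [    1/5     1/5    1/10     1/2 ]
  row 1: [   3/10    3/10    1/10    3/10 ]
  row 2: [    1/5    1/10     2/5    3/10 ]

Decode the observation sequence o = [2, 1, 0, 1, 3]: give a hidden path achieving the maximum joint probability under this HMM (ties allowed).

t=0: δ = [3.000e-02, 2.000e-02, 2.000e-01]  (obs o_0=2)
t=1: δ = [2.000e-02, 1.800e-02, 4.000e-03]  ψ = [2, 2, 2]  (obs o_1=1)
t=2: δ = [2.400e-03, 3.240e-03, 7.200e-04]  ψ = [0, 1, 1]  (obs o_2=0)
t=3: δ = [2.880e-04, 5.832e-04, 6.480e-05]  ψ = [0, 1, 1]  (obs o_3=1)
t=4: δ = [8.640e-05, 1.050e-04, 3.499e-05]  ψ = [0, 1, 1]  (obs o_4=3)
backtrack: best end state = 1; path = [2, 1, 1, 1, 1]

path = [2, 1, 1, 1, 1]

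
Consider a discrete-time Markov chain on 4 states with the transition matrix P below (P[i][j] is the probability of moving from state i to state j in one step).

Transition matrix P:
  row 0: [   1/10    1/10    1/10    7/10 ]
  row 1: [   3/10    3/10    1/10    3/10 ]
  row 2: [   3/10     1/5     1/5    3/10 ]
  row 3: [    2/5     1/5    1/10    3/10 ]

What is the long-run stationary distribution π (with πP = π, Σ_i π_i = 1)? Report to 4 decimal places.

Balance equations π_j = Σ_i π_i·P[i][j]:
  π_0 = 1/10·π_0 + 3/10·π_1 + 3/10·π_2 + 2/5·π_3
  π_1 = 1/10·π_0 + 3/10·π_1 + 1/5·π_2 + 1/5·π_3
  π_2 = 1/10·π_0 + 1/10·π_1 + 1/5·π_2 + 1/10·π_3
  normalize: π_0 + π_1 + π_2 + π_3 = 1
Solving the linear system gives exactly π = [33/116, 199/1044, 1/9, 12/29].

π = [0.2845, 0.1906, 0.1111, 0.4138]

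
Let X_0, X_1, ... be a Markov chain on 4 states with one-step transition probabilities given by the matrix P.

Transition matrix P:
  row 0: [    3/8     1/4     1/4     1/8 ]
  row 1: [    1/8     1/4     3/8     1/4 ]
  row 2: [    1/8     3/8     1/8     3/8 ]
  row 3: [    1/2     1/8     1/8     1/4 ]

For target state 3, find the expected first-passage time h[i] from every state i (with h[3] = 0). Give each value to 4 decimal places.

h = [4.4724, 3.7795, 3.4016, 0.0000]

First-step conditioning: h[3] = 0; for i ≠ 3, h[i] = 1 + Σ_k P[i][k]·h[k].
  h[0] = 1 + 3/8·h[0] + 1/4·h[1] + 1/4·h[2]
  h[1] = 1 + 1/8·h[0] + 1/4·h[1] + 3/8·h[2]
  h[2] = 1 + 1/8·h[0] + 3/8·h[1] + 1/8·h[2]
Solving the 3×3 linear system over states ≠ 3 gives exactly h = [568/127, 480/127, 432/127, 0] (h[3] = 0 is the target).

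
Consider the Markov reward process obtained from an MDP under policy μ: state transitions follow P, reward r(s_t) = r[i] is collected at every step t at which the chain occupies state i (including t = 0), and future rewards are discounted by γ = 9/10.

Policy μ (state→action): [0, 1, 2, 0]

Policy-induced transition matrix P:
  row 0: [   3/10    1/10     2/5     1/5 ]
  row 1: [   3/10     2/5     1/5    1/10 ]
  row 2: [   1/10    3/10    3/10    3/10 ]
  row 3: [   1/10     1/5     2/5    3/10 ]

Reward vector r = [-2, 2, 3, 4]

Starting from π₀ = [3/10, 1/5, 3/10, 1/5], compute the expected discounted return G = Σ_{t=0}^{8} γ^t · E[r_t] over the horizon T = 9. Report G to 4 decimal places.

t=0: π = [0.3000, 0.2000, 0.3000, 0.2000], E[r] = 1.5000, γ^t·E[r] = 1.500000, running G = 1.500000
t=1: π = [0.2000, 0.2400, 0.3300, 0.2300], E[r] = 1.9900, γ^t·E[r] = 1.791000, running G = 3.291000
t=2: π = [0.1880, 0.2610, 0.3190, 0.2320], E[r] = 2.0310, γ^t·E[r] = 1.645110, running G = 4.936110
t=3: π = [0.1898, 0.2653, 0.3159, 0.2290], E[r] = 2.0147, γ^t·E[r] = 1.468716, running G = 6.404826
t=4: π = [0.1910, 0.2657, 0.3154, 0.2280], E[r] = 2.0072, γ^t·E[r] = 1.316917, running G = 7.721744
t=5: π = [0.1913, 0.2656, 0.3153, 0.2278], E[r] = 2.0055, γ^t·E[r] = 1.184232, running G = 8.905975
t=6: π = [0.1914, 0.2655, 0.3154, 0.2278], E[r] = 2.0053, γ^t·E[r] = 1.065717, running G = 9.971693
t=7: π = [0.1914, 0.2655, 0.3154, 0.2278], E[r] = 2.0054, γ^t·E[r] = 0.959160, running G = 10.930853
t=8: π = [0.1914, 0.2655, 0.3154, 0.2278], E[r] = 2.0054, γ^t·E[r] = 0.863253, running G = 11.794106

G = 11.7941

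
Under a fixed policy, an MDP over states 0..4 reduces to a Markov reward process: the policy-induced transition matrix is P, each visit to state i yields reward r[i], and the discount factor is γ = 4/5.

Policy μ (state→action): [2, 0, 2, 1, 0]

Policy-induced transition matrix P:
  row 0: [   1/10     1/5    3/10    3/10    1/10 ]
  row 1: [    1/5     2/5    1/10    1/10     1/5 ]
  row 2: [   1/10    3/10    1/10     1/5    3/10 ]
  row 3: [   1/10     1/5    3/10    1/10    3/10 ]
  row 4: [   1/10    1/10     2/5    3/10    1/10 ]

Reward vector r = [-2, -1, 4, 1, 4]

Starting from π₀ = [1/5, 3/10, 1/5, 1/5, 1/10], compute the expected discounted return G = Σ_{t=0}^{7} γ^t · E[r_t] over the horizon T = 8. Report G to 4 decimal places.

G = 5.1032

t=0: π = [0.2000, 0.3000, 0.2000, 0.2000, 0.1000], E[r] = 0.7000, γ^t·E[r] = 0.700000, running G = 0.700000
t=1: π = [0.1300, 0.2700, 0.2100, 0.1800, 0.2100], E[r] = 1.3300, γ^t·E[r] = 1.064000, running G = 1.764000
t=2: π = [0.1270, 0.2540, 0.2250, 0.1890, 0.2050], E[r] = 1.4010, γ^t·E[r] = 0.896640, running G = 2.660640
t=3: π = [0.1254, 0.2528, 0.2247, 0.1889, 0.2082], E[r] = 1.4169, γ^t·E[r] = 0.725453, running G = 3.386093
t=4: π = [0.1253, 0.2522, 0.2253, 0.1892, 0.2080], E[r] = 1.4197, γ^t·E[r] = 0.581509, running G = 3.967602
t=5: π = [0.1252, 0.2522, 0.2253, 0.1892, 0.2081], E[r] = 1.4202, γ^t·E[r] = 0.465384, running G = 4.432986
t=6: π = [0.1252, 0.2522, 0.2253, 0.1892, 0.2081], E[r] = 1.4203, γ^t·E[r] = 0.372334, running G = 4.805320
t=7: π = [0.1252, 0.2522, 0.2253, 0.1892, 0.2081], E[r] = 1.4204, γ^t·E[r] = 0.297871, running G = 5.103191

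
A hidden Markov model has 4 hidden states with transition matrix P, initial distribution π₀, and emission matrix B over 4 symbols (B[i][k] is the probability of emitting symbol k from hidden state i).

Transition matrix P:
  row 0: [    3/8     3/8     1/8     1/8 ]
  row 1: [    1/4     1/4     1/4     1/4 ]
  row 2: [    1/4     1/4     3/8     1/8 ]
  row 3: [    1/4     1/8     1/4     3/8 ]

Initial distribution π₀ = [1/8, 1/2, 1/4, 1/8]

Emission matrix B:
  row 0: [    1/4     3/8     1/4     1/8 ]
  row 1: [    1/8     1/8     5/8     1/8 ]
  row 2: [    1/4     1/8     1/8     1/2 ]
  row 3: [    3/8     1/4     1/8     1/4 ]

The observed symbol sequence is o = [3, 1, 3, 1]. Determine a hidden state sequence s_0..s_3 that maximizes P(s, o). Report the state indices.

t=0: δ = [1.562e-02, 6.250e-02, 1.250e-01, 3.125e-02]  (obs o_0=3)
t=1: δ = [1.172e-02, 3.906e-03, 5.859e-03, 3.906e-03]  ψ = [2, 2, 2, 1]  (obs o_1=1)
t=2: δ = [5.493e-04, 5.493e-04, 1.099e-03, 3.662e-04]  ψ = [0, 0, 2, 0]  (obs o_2=3)
t=3: δ = [1.030e-04, 3.433e-05, 5.150e-05, 3.433e-05]  ψ = [2, 2, 2, 1]  (obs o_3=1)
backtrack: best end state = 0; path = [2, 2, 2, 0]

path = [2, 2, 2, 0]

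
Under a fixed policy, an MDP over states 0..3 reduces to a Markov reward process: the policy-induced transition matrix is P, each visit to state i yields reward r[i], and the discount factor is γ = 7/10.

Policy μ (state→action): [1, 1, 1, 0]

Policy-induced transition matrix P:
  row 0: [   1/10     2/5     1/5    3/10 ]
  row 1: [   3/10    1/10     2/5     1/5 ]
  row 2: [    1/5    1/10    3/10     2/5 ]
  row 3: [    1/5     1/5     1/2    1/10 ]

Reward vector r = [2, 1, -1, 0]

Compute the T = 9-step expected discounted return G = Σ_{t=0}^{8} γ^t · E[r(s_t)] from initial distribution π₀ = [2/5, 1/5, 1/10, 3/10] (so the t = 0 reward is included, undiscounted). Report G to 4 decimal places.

t=0: π = [0.4000, 0.2000, 0.1000, 0.3000], E[r] = 0.9000, γ^t·E[r] = 0.900000, running G = 0.900000
t=1: π = [0.1800, 0.2500, 0.3400, 0.2300], E[r] = 0.2700, γ^t·E[r] = 0.189000, running G = 1.089000
t=2: π = [0.2070, 0.1770, 0.3530, 0.2630], E[r] = 0.2380, γ^t·E[r] = 0.116620, running G = 1.205620
t=3: π = [0.1970, 0.1884, 0.3496, 0.2650], E[r] = 0.2328, γ^t·E[r] = 0.079850, running G = 1.285470
t=4: π = [0.1991, 0.1856, 0.3521, 0.2631], E[r] = 0.2317, γ^t·E[r] = 0.055641, running G = 1.341111
t=5: π = [0.1986, 0.1861, 0.3513, 0.2640], E[r] = 0.2321, γ^t·E[r] = 0.039005, running G = 1.380116
t=6: π = [0.1987, 0.1860, 0.3515, 0.2637], E[r] = 0.2319, γ^t·E[r] = 0.027287, running G = 1.407403
t=7: π = [0.1987, 0.1860, 0.3515, 0.2638], E[r] = 0.2320, γ^t·E[r] = 0.019104, running G = 1.426507
t=8: π = [0.1987, 0.1860, 0.3515, 0.2638], E[r] = 0.2320, γ^t·E[r] = 0.013372, running G = 1.439879

G = 1.4399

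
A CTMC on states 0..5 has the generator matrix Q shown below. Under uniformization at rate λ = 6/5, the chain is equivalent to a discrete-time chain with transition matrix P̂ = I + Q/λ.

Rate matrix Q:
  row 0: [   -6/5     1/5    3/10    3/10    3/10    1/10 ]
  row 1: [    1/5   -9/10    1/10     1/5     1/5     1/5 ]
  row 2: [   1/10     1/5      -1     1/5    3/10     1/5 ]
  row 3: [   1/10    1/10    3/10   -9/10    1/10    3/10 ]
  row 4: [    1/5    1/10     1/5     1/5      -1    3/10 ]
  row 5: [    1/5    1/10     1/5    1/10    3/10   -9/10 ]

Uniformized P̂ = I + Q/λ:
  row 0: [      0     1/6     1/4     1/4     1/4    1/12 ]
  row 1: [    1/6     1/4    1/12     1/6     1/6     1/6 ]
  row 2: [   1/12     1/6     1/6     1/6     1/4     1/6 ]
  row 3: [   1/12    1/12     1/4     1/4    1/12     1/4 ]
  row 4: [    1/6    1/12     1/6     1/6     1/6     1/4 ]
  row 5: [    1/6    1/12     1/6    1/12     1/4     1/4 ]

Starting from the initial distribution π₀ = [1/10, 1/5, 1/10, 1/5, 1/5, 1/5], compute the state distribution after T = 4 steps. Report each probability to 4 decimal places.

t=0: π = [0.1000, 0.2000, 0.1000, 0.2000, 0.2000, 0.2000]
t=1: π = [0.1250, 0.1333, 0.1750, 0.1750, 0.1833, 0.2083]
t=2: π = [0.1167, 0.1306, 0.1806, 0.1743, 0.1944, 0.2035]
t=3: π = [0.1177, 0.1299, 0.1800, 0.1740, 0.1939, 0.2046]
t=4: π = [0.1176, 0.1298, 0.1801, 0.1739, 0.1940, 0.2046]

π = [0.1176, 0.1298, 0.1801, 0.1739, 0.1940, 0.2046]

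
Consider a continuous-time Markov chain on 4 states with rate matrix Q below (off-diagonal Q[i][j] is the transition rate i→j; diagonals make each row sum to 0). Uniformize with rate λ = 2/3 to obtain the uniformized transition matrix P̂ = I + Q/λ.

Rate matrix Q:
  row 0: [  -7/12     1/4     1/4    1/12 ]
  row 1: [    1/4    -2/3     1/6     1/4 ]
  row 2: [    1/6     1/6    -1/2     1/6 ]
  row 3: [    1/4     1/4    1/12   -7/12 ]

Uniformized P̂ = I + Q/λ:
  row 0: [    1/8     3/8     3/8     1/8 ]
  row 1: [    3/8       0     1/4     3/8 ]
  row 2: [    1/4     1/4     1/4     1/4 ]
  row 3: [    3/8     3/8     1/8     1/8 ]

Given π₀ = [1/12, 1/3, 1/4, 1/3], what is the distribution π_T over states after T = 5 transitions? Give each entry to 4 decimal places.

t=0: π = [0.0833, 0.3333, 0.2500, 0.3333]
t=1: π = [0.3229, 0.2188, 0.2188, 0.2396]
t=2: π = [0.2669, 0.2656, 0.2604, 0.2070]
t=3: π = [0.2757, 0.2428, 0.2575, 0.2240]
t=4: π = [0.2739, 0.2517, 0.2565, 0.2179]
t=5: π = [0.2745, 0.2485, 0.2570, 0.2200]

π = [0.2745, 0.2485, 0.2570, 0.2200]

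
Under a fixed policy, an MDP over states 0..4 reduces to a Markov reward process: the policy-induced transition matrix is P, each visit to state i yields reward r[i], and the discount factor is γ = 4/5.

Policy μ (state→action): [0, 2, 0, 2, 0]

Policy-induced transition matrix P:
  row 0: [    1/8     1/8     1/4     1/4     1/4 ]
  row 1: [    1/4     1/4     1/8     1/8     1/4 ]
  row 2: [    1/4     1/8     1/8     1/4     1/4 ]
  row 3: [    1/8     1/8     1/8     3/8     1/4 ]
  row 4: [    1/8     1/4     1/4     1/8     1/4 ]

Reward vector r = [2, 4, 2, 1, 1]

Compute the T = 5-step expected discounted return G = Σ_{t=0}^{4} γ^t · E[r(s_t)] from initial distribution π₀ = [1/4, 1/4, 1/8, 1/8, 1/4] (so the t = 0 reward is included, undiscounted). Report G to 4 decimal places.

t=0: π = [0.2500, 0.2500, 0.1250, 0.1250, 0.2500], E[r] = 2.1250, γ^t·E[r] = 2.125000, running G = 2.125000
t=1: π = [0.1719, 0.1875, 0.1875, 0.2031, 0.2500], E[r] = 1.9219, γ^t·E[r] = 1.537500, running G = 3.662500
t=2: π = [0.1719, 0.1797, 0.1777, 0.2207, 0.2500], E[r] = 1.8887, γ^t·E[r] = 1.208750, running G = 4.871250
t=3: π = [0.1697, 0.1787, 0.1777, 0.2239, 0.2500], E[r] = 1.8835, γ^t·E[r] = 0.964375, running G = 5.835625
t=4: π = [0.1696, 0.1786, 0.1775, 0.2244, 0.2500], E[r] = 1.8828, γ^t·E[r] = 0.771188, running G = 6.606813

G = 6.6068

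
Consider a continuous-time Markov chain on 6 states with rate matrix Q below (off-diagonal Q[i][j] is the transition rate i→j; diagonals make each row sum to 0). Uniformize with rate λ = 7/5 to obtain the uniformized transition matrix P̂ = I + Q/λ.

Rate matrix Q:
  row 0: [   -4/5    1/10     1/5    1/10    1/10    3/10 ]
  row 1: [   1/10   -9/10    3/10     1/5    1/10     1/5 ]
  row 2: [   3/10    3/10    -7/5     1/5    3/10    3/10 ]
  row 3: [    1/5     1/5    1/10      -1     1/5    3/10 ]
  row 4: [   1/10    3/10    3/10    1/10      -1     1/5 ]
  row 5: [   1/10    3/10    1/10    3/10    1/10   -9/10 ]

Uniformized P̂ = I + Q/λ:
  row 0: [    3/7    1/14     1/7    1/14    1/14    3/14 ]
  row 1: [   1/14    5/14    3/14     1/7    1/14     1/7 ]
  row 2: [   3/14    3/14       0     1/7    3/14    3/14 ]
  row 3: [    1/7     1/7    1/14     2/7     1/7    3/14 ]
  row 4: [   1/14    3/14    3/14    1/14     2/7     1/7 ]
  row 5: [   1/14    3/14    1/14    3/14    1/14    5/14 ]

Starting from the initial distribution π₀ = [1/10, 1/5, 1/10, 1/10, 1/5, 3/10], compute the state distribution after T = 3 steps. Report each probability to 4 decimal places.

π = [0.1530, 0.2126, 0.1227, 0.1621, 0.1284, 0.2212]

t=0: π = [0.1000, 0.2000, 0.1000, 0.1000, 0.2000, 0.3000]
t=1: π = [0.1286, 0.2214, 0.1286, 0.1571, 0.1357, 0.2286]
t=2: π = [0.1469, 0.2163, 0.1224, 0.1628, 0.1301, 0.2214]
t=3: π = [0.1530, 0.2126, 0.1227, 0.1621, 0.1284, 0.2212]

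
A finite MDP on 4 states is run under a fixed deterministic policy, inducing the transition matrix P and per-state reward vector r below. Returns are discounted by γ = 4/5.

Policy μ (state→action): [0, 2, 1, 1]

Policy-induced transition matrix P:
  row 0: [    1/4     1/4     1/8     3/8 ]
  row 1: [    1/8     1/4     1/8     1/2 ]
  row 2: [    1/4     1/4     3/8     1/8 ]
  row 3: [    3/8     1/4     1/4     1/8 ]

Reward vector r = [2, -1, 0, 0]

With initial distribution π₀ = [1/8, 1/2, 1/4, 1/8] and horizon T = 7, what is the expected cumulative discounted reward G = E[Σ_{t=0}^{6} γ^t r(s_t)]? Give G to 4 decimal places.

G = 0.4386

t=0: π = [0.1250, 0.5000, 0.2500, 0.1250], E[r] = -0.2500, γ^t·E[r] = -0.250000, running G = -0.250000
t=1: π = [0.2031, 0.2500, 0.2031, 0.3438], E[r] = 0.1563, γ^t·E[r] = 0.125000, running G = -0.125000
t=2: π = [0.2617, 0.2500, 0.2188, 0.2695], E[r] = 0.2734, γ^t·E[r] = 0.175000, running G = 0.050000
t=3: π = [0.2524, 0.2500, 0.2134, 0.2842], E[r] = 0.2549, γ^t·E[r] = 0.130500, running G = 0.180500
t=4: π = [0.2543, 0.2500, 0.2139, 0.2819], E[r] = 0.2585, γ^t·E[r] = 0.105900, running G = 0.286400
t=5: π = [0.2540, 0.2500, 0.2137, 0.2823], E[r] = 0.2580, γ^t·E[r] = 0.084530, running G = 0.370930
t=6: π = [0.2540, 0.2500, 0.2137, 0.2822], E[r] = 0.2581, γ^t·E[r] = 0.067654, running G = 0.438584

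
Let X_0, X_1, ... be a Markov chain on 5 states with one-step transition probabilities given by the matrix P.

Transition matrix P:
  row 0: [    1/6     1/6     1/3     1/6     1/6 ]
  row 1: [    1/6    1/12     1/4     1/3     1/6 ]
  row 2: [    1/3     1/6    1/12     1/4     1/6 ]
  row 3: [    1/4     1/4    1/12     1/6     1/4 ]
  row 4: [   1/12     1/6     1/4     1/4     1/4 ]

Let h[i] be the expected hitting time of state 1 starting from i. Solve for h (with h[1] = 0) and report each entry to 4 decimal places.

First-step conditioning: h[1] = 0; for i ≠ 1, h[i] = 1 + Σ_k P[i][k]·h[k].
  h[0] = 1 + 1/6·h[0] + 1/3·h[2] + 1/6·h[3] + 1/6·h[4]
  h[2] = 1 + 1/3·h[0] + 1/12·h[2] + 1/4·h[3] + 1/6·h[4]
  h[3] = 1 + 1/4·h[0] + 1/12·h[2] + 1/6·h[3] + 1/4·h[4]
  h[4] = 1 + 1/12·h[0] + 1/4·h[2] + 1/4·h[3] + 1/4·h[4]
Solving the 4×4 linear system over states ≠ 1 gives exactly h = [5997/1100, 0, 1491/275, 2751/550, 1191/220] (h[1] = 0 is the target).

h = [5.4518, 0.0000, 5.4218, 5.0018, 5.4136]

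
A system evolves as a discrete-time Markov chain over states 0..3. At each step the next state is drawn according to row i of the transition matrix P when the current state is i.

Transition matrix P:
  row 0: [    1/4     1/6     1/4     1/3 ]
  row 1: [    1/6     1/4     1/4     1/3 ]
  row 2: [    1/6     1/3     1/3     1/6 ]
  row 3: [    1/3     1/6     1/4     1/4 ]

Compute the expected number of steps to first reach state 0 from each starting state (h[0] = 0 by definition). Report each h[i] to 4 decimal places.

First-step conditioning: h[0] = 0; for i ≠ 0, h[i] = 1 + Σ_k P[i][k]·h[k].
  h[1] = 1 + 1/4·h[1] + 1/4·h[2] + 1/3·h[3]
  h[2] = 1 + 1/3·h[1] + 1/3·h[2] + 1/6·h[3]
  h[3] = 1 + 1/6·h[1] + 1/4·h[2] + 1/4·h[3]
Solving the 3×3 linear system over states ≠ 0 gives exactly h = [0, 858/181, 882/181, 726/181] (h[0] = 0 is the target).

h = [0.0000, 4.7403, 4.8729, 4.0110]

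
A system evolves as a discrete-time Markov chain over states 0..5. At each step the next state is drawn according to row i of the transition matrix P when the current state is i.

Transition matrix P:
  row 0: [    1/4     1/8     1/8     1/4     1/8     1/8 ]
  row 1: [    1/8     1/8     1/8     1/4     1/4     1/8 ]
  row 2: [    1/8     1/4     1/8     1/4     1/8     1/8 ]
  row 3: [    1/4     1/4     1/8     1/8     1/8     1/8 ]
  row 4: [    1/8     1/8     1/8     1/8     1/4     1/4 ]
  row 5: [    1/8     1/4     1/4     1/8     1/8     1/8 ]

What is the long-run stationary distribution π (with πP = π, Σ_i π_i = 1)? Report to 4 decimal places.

π = [0.1696, 0.1846, 0.1433, 0.1872, 0.1692, 0.1462]

Balance equations π_j = Σ_i π_i·P[i][j]:
  π_0 = 1/4·π_0 + 1/8·π_1 + 1/8·π_2 + 1/4·π_3 + 1/8·π_4 + 1/8·π_5
  π_1 = 1/8·π_0 + 1/8·π_1 + 1/4·π_2 + 1/4·π_3 + 1/8·π_4 + 1/4·π_5
  π_2 = 1/8·π_0 + 1/8·π_1 + 1/8·π_2 + 1/8·π_3 + 1/8·π_4 + 1/4·π_5
  π_3 = 1/4·π_0 + 1/4·π_1 + 1/4·π_2 + 1/8·π_3 + 1/8·π_4 + 1/8·π_5
  π_4 = 1/8·π_0 + 1/4·π_1 + 1/8·π_2 + 1/8·π_3 + 1/4·π_4 + 1/8·π_5
  normalize: π_0 + π_1 + π_2 + π_3 + π_4 + π_5 = 1
Solving the linear system gives exactly π = [1823/10749, 1984/10749, 1540/10749, 2012/10749, 1819/10749, 1571/10749].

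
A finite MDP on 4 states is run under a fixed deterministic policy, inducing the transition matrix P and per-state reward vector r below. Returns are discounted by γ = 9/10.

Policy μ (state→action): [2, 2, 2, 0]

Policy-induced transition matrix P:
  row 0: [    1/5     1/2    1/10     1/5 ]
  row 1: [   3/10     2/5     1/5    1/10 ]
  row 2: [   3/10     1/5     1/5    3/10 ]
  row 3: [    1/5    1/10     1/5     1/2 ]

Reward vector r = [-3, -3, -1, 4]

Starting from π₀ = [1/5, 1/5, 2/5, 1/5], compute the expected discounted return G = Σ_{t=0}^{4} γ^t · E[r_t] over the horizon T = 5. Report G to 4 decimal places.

G = -3.0750

t=0: π = [0.2000, 0.2000, 0.4000, 0.2000], E[r] = -0.8000, γ^t·E[r] = -0.800000, running G = -0.800000
t=1: π = [0.2600, 0.2800, 0.1800, 0.2800], E[r] = -0.6800, γ^t·E[r] = -0.612000, running G = -1.412000
t=2: π = [0.2460, 0.3060, 0.1740, 0.2740], E[r] = -0.7340, γ^t·E[r] = -0.594540, running G = -2.006540
t=3: π = [0.2480, 0.3076, 0.1754, 0.2690], E[r] = -0.7662, γ^t·E[r] = -0.558560, running G = -2.565100
t=4: π = [0.2483, 0.3090, 0.1752, 0.2675], E[r] = -0.7772, γ^t·E[r] = -0.509947, running G = -3.075047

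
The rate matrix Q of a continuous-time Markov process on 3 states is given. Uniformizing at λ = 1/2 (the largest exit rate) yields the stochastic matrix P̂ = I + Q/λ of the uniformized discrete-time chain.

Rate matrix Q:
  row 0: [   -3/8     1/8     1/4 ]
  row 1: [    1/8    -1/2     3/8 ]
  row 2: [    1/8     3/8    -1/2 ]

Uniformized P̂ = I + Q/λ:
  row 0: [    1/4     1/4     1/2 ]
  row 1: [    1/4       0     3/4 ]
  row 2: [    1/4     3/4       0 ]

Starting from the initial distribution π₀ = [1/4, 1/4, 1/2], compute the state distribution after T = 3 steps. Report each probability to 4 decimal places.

t=0: π = [0.2500, 0.2500, 0.5000]
t=1: π = [0.2500, 0.4375, 0.3125]
t=2: π = [0.2500, 0.2969, 0.4531]
t=3: π = [0.2500, 0.4023, 0.3477]

π = [0.2500, 0.4023, 0.3477]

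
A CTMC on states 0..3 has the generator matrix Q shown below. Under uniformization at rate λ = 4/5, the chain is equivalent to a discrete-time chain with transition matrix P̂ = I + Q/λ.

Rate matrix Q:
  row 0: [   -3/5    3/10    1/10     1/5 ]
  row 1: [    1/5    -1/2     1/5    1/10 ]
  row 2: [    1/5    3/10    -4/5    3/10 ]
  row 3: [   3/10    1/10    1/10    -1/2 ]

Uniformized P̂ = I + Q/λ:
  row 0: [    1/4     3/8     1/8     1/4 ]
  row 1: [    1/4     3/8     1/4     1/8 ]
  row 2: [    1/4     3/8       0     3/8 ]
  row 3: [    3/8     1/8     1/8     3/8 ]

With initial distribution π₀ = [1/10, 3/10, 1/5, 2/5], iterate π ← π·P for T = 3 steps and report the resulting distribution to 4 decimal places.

t=0: π = [0.1000, 0.3000, 0.2000, 0.4000]
t=1: π = [0.3000, 0.2750, 0.1375, 0.2875]
t=2: π = [0.2859, 0.3031, 0.1422, 0.2688]
t=3: π = [0.2836, 0.3078, 0.1451, 0.2635]

π = [0.2836, 0.3078, 0.1451, 0.2635]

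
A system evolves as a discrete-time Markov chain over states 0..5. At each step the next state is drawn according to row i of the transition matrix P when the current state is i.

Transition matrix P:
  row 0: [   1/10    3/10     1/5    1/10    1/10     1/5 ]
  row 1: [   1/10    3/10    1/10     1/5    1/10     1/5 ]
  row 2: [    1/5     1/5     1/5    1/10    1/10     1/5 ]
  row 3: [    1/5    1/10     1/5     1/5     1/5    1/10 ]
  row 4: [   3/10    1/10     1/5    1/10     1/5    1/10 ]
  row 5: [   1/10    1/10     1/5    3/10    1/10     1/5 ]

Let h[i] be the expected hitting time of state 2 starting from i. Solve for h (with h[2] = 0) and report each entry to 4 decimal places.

First-step conditioning: h[2] = 0; for i ≠ 2, h[i] = 1 + Σ_k P[i][k]·h[k].
  h[0] = 1 + 1/10·h[0] + 3/10·h[1] + 1/10·h[3] + 1/10·h[4] + 1/5·h[5]
  h[1] = 1 + 1/10·h[0] + 3/10·h[1] + 1/5·h[3] + 1/10·h[4] + 1/5·h[5]
  h[3] = 1 + 1/5·h[0] + 1/10·h[1] + 1/5·h[3] + 1/5·h[4] + 1/10·h[5]
  h[4] = 1 + 3/10·h[0] + 1/10·h[1] + 1/10·h[3] + 1/5·h[4] + 1/10·h[5]
  h[5] = 1 + 1/10·h[0] + 1/10·h[1] + 3/10·h[3] + 1/10·h[4] + 1/5·h[5]
Solving the 5×5 linear system over states ≠ 2 gives exactly h = [5300/951, 23275/3804, 0, 10375/1902, 20795/3804, 20695/3804] (h[2] = 0 is the target).

h = [5.5731, 6.1186, 0.0000, 5.4548, 5.4666, 5.4403]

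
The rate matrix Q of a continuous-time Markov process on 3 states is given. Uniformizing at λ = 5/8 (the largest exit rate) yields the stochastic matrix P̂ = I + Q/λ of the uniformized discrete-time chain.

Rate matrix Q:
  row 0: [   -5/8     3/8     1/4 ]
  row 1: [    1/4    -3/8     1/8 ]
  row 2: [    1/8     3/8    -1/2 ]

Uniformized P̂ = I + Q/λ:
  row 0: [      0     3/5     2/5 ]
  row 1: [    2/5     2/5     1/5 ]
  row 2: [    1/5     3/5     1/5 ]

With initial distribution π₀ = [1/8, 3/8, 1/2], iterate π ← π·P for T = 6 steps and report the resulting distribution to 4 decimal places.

t=0: π = [0.1250, 0.3750, 0.5000]
t=1: π = [0.2500, 0.5250, 0.2250]
t=2: π = [0.2550, 0.4950, 0.2500]
t=3: π = [0.2480, 0.5010, 0.2510]
t=4: π = [0.2506, 0.4998, 0.2496]
t=5: π = [0.2498, 0.5000, 0.2501]
t=6: π = [0.2500, 0.5000, 0.2500]

π = [0.2500, 0.5000, 0.2500]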